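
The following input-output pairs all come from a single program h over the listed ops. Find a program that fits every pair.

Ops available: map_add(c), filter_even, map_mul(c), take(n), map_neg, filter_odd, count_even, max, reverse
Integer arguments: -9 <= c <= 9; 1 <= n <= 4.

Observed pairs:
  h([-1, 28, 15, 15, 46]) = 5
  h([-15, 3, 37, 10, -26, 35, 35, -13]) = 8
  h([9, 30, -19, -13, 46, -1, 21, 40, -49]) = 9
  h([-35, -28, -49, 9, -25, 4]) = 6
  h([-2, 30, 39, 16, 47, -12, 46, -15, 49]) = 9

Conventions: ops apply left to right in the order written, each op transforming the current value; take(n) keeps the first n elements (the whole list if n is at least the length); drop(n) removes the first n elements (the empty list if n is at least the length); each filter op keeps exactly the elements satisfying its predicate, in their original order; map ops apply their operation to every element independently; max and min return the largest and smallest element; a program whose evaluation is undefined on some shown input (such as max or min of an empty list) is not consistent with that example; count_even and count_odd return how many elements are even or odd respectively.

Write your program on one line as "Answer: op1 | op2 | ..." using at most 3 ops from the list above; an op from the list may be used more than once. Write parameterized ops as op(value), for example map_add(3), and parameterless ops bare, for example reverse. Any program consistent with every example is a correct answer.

map_neg | map_mul(6) | count_even

Check, running the answer program on each example:
  [-1, 28, 15, 15, 46] -> [1, -28, -15, -15, -46] -> [6, -168, -90, -90, -276] -> 5
  [-15, 3, 37, 10, -26, 35, 35, -13] -> [15, -3, -37, -10, 26, -35, -35, 13] -> [90, -18, -222, -60, 156, -210, -210, 78] -> 8
  [9, 30, -19, -13, 46, -1, 21, 40, -49] -> [-9, -30, 19, 13, -46, 1, -21, -40, 49] -> [-54, -180, 114, 78, -276, 6, -126, -240, 294] -> 9
  [-35, -28, -49, 9, -25, 4] -> [35, 28, 49, -9, 25, -4] -> [210, 168, 294, -54, 150, -24] -> 6
  [-2, 30, 39, 16, 47, -12, 46, -15, 49] -> [2, -30, -39, -16, -47, 12, -46, 15, -49] -> [12, -180, -234, -96, -282, 72, -276, 90, -294] -> 9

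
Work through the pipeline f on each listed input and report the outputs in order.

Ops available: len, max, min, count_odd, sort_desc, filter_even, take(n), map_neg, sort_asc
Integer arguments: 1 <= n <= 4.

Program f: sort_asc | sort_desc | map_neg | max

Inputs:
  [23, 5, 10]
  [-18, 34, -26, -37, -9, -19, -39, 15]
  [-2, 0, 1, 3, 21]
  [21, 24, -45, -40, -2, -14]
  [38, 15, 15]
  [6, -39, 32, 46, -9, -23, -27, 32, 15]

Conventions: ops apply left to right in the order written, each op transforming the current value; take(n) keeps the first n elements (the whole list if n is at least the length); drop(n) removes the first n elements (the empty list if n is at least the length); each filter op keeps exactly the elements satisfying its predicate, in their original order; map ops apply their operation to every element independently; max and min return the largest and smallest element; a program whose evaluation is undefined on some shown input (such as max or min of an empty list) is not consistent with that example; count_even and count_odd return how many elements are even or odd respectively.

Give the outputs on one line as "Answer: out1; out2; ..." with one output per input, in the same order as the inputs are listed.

Execution, op by op:
  [23, 5, 10] -> [5, 10, 23] -> [23, 10, 5] -> [-23, -10, -5] -> -5
  [-18, 34, -26, -37, -9, -19, -39, 15] -> [-39, -37, -26, -19, -18, -9, 15, 34] -> [34, 15, -9, -18, -19, -26, -37, -39] -> [-34, -15, 9, 18, 19, 26, 37, 39] -> 39
  [-2, 0, 1, 3, 21] -> [-2, 0, 1, 3, 21] -> [21, 3, 1, 0, -2] -> [-21, -3, -1, 0, 2] -> 2
  [21, 24, -45, -40, -2, -14] -> [-45, -40, -14, -2, 21, 24] -> [24, 21, -2, -14, -40, -45] -> [-24, -21, 2, 14, 40, 45] -> 45
  [38, 15, 15] -> [15, 15, 38] -> [38, 15, 15] -> [-38, -15, -15] -> -15
  [6, -39, 32, 46, -9, -23, -27, 32, 15] -> [-39, -27, -23, -9, 6, 15, 32, 32, 46] -> [46, 32, 32, 15, 6, -9, -23, -27, -39] -> [-46, -32, -32, -15, -6, 9, 23, 27, 39] -> 39

-5; 39; 2; 45; -15; 39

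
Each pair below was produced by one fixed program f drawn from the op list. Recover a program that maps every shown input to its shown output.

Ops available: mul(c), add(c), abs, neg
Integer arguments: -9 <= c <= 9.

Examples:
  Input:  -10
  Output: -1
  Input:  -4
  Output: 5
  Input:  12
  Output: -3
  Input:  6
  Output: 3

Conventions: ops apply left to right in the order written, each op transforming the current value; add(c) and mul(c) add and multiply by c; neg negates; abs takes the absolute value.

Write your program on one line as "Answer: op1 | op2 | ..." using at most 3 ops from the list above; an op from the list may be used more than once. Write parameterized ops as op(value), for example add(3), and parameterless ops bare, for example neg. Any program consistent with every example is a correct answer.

abs | neg | add(9)

Check, running the answer program on each example:
  -10 -> 10 -> -10 -> -1
  -4 -> 4 -> -4 -> 5
  12 -> 12 -> -12 -> -3
  6 -> 6 -> -6 -> 3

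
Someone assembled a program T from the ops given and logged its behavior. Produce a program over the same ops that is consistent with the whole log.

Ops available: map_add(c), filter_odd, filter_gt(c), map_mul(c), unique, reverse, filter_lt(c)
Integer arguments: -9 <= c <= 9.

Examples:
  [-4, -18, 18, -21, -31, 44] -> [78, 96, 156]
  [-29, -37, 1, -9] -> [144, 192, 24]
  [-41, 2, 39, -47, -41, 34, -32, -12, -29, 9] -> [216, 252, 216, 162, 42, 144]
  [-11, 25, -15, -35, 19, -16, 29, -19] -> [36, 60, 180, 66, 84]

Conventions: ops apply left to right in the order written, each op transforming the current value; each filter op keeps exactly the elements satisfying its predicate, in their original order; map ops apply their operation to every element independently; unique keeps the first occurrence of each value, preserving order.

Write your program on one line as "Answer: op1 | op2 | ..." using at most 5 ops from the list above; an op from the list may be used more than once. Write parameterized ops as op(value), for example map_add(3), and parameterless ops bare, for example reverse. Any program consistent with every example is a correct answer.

map_add(4) | map_mul(-6) | filter_gt(6) | map_add(-6)

Check, running the answer program on each example:
  [-4, -18, 18, -21, -31, 44] -> [0, -14, 22, -17, -27, 48] -> [0, 84, -132, 102, 162, -288] -> [84, 102, 162] -> [78, 96, 156]
  [-29, -37, 1, -9] -> [-25, -33, 5, -5] -> [150, 198, -30, 30] -> [150, 198, 30] -> [144, 192, 24]
  [-41, 2, 39, -47, -41, 34, -32, -12, -29, 9] -> [-37, 6, 43, -43, -37, 38, -28, -8, -25, 13] -> [222, -36, -258, 258, 222, -228, 168, 48, 150, -78] -> [222, 258, 222, 168, 48, 150] -> [216, 252, 216, 162, 42, 144]
  [-11, 25, -15, -35, 19, -16, 29, -19] -> [-7, 29, -11, -31, 23, -12, 33, -15] -> [42, -174, 66, 186, -138, 72, -198, 90] -> [42, 66, 186, 72, 90] -> [36, 60, 180, 66, 84]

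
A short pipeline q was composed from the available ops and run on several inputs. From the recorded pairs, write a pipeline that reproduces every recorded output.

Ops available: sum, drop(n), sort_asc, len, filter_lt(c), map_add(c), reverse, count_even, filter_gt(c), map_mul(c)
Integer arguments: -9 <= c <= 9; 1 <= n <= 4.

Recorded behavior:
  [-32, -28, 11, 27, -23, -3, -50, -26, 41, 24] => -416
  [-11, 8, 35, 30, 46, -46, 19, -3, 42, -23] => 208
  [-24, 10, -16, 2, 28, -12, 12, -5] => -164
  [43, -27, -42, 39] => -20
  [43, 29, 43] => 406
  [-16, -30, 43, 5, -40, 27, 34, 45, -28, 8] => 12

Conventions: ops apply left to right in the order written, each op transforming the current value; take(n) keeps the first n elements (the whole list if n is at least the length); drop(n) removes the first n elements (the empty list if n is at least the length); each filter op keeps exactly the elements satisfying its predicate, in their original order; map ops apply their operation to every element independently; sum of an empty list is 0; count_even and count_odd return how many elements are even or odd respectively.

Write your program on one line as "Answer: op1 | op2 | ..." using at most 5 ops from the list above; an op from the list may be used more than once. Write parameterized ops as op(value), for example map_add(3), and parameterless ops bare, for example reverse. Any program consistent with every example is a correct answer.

map_mul(4) | reverse | map_add(-9) | map_add(-9) | sum

Check, running the answer program on each example:
  [-32, -28, 11, 27, -23, -3, -50, -26, 41, 24] -> [-128, -112, 44, 108, -92, -12, -200, -104, 164, 96] -> [96, 164, -104, -200, -12, -92, 108, 44, -112, -128] -> [87, 155, -113, -209, -21, -101, 99, 35, -121, -137] -> [78, 146, -122, -218, -30, -110, 90, 26, -130, -146] -> -416
  [-11, 8, 35, 30, 46, -46, 19, -3, 42, -23] -> [-44, 32, 140, 120, 184, -184, 76, -12, 168, -92] -> [-92, 168, -12, 76, -184, 184, 120, 140, 32, -44] -> [-101, 159, -21, 67, -193, 175, 111, 131, 23, -53] -> [-110, 150, -30, 58, -202, 166, 102, 122, 14, -62] -> 208
  [-24, 10, -16, 2, 28, -12, 12, -5] -> [-96, 40, -64, 8, 112, -48, 48, -20] -> [-20, 48, -48, 112, 8, -64, 40, -96] -> [-29, 39, -57, 103, -1, -73, 31, -105] -> [-38, 30, -66, 94, -10, -82, 22, -114] -> -164
  [43, -27, -42, 39] -> [172, -108, -168, 156] -> [156, -168, -108, 172] -> [147, -177, -117, 163] -> [138, -186, -126, 154] -> -20
  [43, 29, 43] -> [172, 116, 172] -> [172, 116, 172] -> [163, 107, 163] -> [154, 98, 154] -> 406
  [-16, -30, 43, 5, -40, 27, 34, 45, -28, 8] -> [-64, -120, 172, 20, -160, 108, 136, 180, -112, 32] -> [32, -112, 180, 136, 108, -160, 20, 172, -120, -64] -> [23, -121, 171, 127, 99, -169, 11, 163, -129, -73] -> [14, -130, 162, 118, 90, -178, 2, 154, -138, -82] -> 12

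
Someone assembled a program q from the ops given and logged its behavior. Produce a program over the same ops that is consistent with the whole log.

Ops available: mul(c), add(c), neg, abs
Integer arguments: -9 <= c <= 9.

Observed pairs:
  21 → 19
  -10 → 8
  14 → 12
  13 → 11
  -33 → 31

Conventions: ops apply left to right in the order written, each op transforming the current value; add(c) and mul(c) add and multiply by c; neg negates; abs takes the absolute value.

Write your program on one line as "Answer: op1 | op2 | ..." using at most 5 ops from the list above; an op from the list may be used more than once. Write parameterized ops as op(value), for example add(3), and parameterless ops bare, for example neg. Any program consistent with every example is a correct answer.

abs | add(2) | neg | add(4) | abs

Check, running the answer program on each example:
  21 -> 21 -> 23 -> -23 -> -19 -> 19
  -10 -> 10 -> 12 -> -12 -> -8 -> 8
  14 -> 14 -> 16 -> -16 -> -12 -> 12
  13 -> 13 -> 15 -> -15 -> -11 -> 11
  -33 -> 33 -> 35 -> -35 -> -31 -> 31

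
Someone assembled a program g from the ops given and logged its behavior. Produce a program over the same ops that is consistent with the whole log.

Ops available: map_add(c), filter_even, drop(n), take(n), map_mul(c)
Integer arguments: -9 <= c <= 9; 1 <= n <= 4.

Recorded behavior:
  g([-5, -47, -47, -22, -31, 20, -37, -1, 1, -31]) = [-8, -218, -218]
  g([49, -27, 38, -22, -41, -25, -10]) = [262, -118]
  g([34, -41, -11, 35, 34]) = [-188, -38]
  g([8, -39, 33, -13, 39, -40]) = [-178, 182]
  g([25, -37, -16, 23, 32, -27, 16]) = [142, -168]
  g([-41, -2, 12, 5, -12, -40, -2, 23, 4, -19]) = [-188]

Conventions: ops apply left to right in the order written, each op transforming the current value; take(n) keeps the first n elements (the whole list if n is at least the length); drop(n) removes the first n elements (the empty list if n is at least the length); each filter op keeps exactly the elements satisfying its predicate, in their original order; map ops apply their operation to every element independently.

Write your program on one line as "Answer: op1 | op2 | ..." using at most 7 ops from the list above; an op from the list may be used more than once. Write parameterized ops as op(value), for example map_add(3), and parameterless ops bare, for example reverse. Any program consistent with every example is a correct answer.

map_add(5) | map_mul(-5) | map_add(8) | map_mul(-1) | take(3) | filter_even

Check, running the answer program on each example:
  [-5, -47, -47, -22, -31, 20, -37, -1, 1, -31] -> [0, -42, -42, -17, -26, 25, -32, 4, 6, -26] -> [0, 210, 210, 85, 130, -125, 160, -20, -30, 130] -> [8, 218, 218, 93, 138, -117, 168, -12, -22, 138] -> [-8, -218, -218, -93, -138, 117, -168, 12, 22, -138] -> [-8, -218, -218] -> [-8, -218, -218]
  [49, -27, 38, -22, -41, -25, -10] -> [54, -22, 43, -17, -36, -20, -5] -> [-270, 110, -215, 85, 180, 100, 25] -> [-262, 118, -207, 93, 188, 108, 33] -> [262, -118, 207, -93, -188, -108, -33] -> [262, -118, 207] -> [262, -118]
  [34, -41, -11, 35, 34] -> [39, -36, -6, 40, 39] -> [-195, 180, 30, -200, -195] -> [-187, 188, 38, -192, -187] -> [187, -188, -38, 192, 187] -> [187, -188, -38] -> [-188, -38]
  [8, -39, 33, -13, 39, -40] -> [13, -34, 38, -8, 44, -35] -> [-65, 170, -190, 40, -220, 175] -> [-57, 178, -182, 48, -212, 183] -> [57, -178, 182, -48, 212, -183] -> [57, -178, 182] -> [-178, 182]
  [25, -37, -16, 23, 32, -27, 16] -> [30, -32, -11, 28, 37, -22, 21] -> [-150, 160, 55, -140, -185, 110, -105] -> [-142, 168, 63, -132, -177, 118, -97] -> [142, -168, -63, 132, 177, -118, 97] -> [142, -168, -63] -> [142, -168]
  [-41, -2, 12, 5, -12, -40, -2, 23, 4, -19] -> [-36, 3, 17, 10, -7, -35, 3, 28, 9, -14] -> [180, -15, -85, -50, 35, 175, -15, -140, -45, 70] -> [188, -7, -77, -42, 43, 183, -7, -132, -37, 78] -> [-188, 7, 77, 42, -43, -183, 7, 132, 37, -78] -> [-188, 7, 77] -> [-188]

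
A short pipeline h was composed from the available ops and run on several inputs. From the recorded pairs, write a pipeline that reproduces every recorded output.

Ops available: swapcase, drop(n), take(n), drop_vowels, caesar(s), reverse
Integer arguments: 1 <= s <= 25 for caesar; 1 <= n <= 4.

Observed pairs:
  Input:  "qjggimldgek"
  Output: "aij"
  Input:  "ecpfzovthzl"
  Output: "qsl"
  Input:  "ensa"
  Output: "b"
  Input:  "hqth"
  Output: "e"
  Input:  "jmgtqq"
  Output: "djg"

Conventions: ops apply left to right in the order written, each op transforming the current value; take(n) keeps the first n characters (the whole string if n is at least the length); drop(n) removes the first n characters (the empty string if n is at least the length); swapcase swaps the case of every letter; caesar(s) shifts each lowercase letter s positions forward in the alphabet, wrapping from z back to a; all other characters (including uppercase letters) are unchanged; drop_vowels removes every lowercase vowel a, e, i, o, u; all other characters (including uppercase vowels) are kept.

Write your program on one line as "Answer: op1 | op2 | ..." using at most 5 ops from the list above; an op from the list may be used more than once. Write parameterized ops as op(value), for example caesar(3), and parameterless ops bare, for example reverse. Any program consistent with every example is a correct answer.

caesar(23) | reverse | drop(3) | take(4) | take(3)

Check, running the answer program on each example:
  "qjggimldgek" -> "ngddfjiadbh" -> "hbdaijfddgn" -> "aijfddgn" -> "aijf" -> "aij"
  "ecpfzovthzl" -> "bzmcwlsqewi" -> "iweqslwcmzb" -> "qslwcmzb" -> "qslw" -> "qsl"
  "ensa" -> "bkpx" -> "xpkb" -> "b" -> "b" -> "b"
  "hqth" -> "enqe" -> "eqne" -> "e" -> "e" -> "e"
  "jmgtqq" -> "gjdqnn" -> "nnqdjg" -> "djg" -> "djg" -> "djg"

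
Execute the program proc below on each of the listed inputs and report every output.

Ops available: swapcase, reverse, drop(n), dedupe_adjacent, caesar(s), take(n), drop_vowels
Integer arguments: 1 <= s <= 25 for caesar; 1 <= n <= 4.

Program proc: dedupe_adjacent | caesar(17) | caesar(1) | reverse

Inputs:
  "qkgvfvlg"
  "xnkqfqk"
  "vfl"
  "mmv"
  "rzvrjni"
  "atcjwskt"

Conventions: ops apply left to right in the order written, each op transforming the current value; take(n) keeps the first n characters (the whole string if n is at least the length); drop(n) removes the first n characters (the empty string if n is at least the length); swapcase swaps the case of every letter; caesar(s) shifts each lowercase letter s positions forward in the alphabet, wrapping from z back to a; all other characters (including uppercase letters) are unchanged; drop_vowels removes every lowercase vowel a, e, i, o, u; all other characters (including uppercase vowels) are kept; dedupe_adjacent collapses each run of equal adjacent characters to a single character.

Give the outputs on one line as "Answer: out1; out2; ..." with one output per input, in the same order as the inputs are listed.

"ydnxnyci"; "cixicfp"; "dxn"; "ne"; "afbjnrj"; "lckobuls"

Execution, op by op:
  "qkgvfvlg" -> "qkgvfvlg" -> "hbxmwmcx" -> "icynxndy" -> "ydnxnyci"
  "xnkqfqk" -> "xnkqfqk" -> "oebhwhb" -> "pfcixic" -> "cixicfp"
  "vfl" -> "vfl" -> "mwc" -> "nxd" -> "dxn"
  "mmv" -> "mv" -> "dm" -> "en" -> "ne"
  "rzvrjni" -> "rzvrjni" -> "iqmiaez" -> "jrnjbfa" -> "afbjnrj"
  "atcjwskt" -> "atcjwskt" -> "rktanjbk" -> "slubokcl" -> "lckobuls"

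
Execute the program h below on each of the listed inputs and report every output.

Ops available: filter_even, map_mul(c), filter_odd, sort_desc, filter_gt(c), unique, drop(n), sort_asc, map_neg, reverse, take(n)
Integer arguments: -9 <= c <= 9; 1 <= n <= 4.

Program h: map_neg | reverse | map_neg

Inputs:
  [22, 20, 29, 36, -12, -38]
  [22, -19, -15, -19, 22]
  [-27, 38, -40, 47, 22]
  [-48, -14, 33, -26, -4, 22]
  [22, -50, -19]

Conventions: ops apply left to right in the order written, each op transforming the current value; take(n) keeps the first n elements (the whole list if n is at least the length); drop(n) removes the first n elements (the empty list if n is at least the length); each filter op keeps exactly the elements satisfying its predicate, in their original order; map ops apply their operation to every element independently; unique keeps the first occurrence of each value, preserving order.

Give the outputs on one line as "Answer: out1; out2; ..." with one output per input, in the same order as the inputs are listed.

[-38, -12, 36, 29, 20, 22]; [22, -19, -15, -19, 22]; [22, 47, -40, 38, -27]; [22, -4, -26, 33, -14, -48]; [-19, -50, 22]

Execution, op by op:
  [22, 20, 29, 36, -12, -38] -> [-22, -20, -29, -36, 12, 38] -> [38, 12, -36, -29, -20, -22] -> [-38, -12, 36, 29, 20, 22]
  [22, -19, -15, -19, 22] -> [-22, 19, 15, 19, -22] -> [-22, 19, 15, 19, -22] -> [22, -19, -15, -19, 22]
  [-27, 38, -40, 47, 22] -> [27, -38, 40, -47, -22] -> [-22, -47, 40, -38, 27] -> [22, 47, -40, 38, -27]
  [-48, -14, 33, -26, -4, 22] -> [48, 14, -33, 26, 4, -22] -> [-22, 4, 26, -33, 14, 48] -> [22, -4, -26, 33, -14, -48]
  [22, -50, -19] -> [-22, 50, 19] -> [19, 50, -22] -> [-19, -50, 22]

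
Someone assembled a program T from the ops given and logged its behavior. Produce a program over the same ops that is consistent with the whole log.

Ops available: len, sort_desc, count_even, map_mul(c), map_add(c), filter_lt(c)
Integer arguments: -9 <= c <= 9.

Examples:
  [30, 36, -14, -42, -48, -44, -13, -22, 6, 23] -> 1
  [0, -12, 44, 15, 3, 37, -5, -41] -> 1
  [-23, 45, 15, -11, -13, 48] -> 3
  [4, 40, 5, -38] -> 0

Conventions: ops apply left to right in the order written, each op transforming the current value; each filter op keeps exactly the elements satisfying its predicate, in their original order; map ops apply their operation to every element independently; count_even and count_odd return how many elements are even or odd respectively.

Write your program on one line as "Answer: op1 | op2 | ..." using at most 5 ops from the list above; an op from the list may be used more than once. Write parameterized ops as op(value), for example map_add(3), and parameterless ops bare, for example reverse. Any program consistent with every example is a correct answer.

filter_lt(8) | map_add(-1) | filter_lt(-9) | count_even

Check, running the answer program on each example:
  [30, 36, -14, -42, -48, -44, -13, -22, 6, 23] -> [-14, -42, -48, -44, -13, -22, 6] -> [-15, -43, -49, -45, -14, -23, 5] -> [-15, -43, -49, -45, -14, -23] -> 1
  [0, -12, 44, 15, 3, 37, -5, -41] -> [0, -12, 3, -5, -41] -> [-1, -13, 2, -6, -42] -> [-13, -42] -> 1
  [-23, 45, 15, -11, -13, 48] -> [-23, -11, -13] -> [-24, -12, -14] -> [-24, -12, -14] -> 3
  [4, 40, 5, -38] -> [4, 5, -38] -> [3, 4, -39] -> [-39] -> 0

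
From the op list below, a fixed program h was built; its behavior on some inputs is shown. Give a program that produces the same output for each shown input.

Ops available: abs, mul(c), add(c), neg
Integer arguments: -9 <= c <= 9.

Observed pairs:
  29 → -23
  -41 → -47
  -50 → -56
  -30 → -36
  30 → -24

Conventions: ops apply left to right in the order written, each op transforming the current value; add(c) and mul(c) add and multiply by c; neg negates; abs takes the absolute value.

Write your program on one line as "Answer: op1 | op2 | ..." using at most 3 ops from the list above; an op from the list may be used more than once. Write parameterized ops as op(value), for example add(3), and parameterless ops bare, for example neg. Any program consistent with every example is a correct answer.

add(-6) | abs | neg

Check, running the answer program on each example:
  29 -> 23 -> 23 -> -23
  -41 -> -47 -> 47 -> -47
  -50 -> -56 -> 56 -> -56
  -30 -> -36 -> 36 -> -36
  30 -> 24 -> 24 -> -24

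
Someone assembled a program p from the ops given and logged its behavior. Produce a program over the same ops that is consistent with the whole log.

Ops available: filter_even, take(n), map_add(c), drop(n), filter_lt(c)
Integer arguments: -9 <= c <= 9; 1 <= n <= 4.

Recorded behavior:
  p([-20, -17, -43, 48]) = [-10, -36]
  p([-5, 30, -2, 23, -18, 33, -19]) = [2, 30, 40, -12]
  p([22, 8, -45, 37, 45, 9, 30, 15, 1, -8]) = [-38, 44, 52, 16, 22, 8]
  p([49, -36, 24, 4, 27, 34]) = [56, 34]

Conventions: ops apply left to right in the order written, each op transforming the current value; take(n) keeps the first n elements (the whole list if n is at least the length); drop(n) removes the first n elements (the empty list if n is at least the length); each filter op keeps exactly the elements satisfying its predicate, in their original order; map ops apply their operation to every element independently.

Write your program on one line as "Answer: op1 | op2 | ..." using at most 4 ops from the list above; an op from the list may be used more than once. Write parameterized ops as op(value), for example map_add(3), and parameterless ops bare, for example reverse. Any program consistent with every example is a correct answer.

map_add(5) | filter_even | map_add(2)

Check, running the answer program on each example:
  [-20, -17, -43, 48] -> [-15, -12, -38, 53] -> [-12, -38] -> [-10, -36]
  [-5, 30, -2, 23, -18, 33, -19] -> [0, 35, 3, 28, -13, 38, -14] -> [0, 28, 38, -14] -> [2, 30, 40, -12]
  [22, 8, -45, 37, 45, 9, 30, 15, 1, -8] -> [27, 13, -40, 42, 50, 14, 35, 20, 6, -3] -> [-40, 42, 50, 14, 20, 6] -> [-38, 44, 52, 16, 22, 8]
  [49, -36, 24, 4, 27, 34] -> [54, -31, 29, 9, 32, 39] -> [54, 32] -> [56, 34]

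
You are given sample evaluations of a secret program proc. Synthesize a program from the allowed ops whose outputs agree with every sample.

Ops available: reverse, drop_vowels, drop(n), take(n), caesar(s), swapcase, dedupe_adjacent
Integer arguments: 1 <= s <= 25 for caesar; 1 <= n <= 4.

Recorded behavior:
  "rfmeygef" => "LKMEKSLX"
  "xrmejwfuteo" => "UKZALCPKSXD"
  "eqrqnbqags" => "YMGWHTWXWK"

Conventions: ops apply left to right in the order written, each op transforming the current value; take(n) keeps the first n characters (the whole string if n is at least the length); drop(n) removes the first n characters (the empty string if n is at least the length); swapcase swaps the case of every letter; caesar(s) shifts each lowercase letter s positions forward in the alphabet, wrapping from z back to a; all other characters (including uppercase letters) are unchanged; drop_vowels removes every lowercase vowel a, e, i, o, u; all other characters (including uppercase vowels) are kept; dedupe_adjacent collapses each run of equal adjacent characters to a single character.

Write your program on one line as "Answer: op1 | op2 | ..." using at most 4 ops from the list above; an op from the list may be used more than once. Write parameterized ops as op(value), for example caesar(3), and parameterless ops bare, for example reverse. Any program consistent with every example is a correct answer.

reverse | caesar(15) | caesar(17) | swapcase

Check, running the answer program on each example:
  "rfmeygef" -> "fegyemfr" -> "utvntbug" -> "lkmekslx" -> "LKMEKSLX"
  "xrmejwfuteo" -> "oetufwjemrx" -> "dtijulytbgm" -> "ukzalcpksxd" -> "UKZALCPKSXD"
  "eqrqnbqags" -> "sgaqbnqrqe" -> "hvpfqcfgft" -> "ymgwhtwxwk" -> "YMGWHTWXWK"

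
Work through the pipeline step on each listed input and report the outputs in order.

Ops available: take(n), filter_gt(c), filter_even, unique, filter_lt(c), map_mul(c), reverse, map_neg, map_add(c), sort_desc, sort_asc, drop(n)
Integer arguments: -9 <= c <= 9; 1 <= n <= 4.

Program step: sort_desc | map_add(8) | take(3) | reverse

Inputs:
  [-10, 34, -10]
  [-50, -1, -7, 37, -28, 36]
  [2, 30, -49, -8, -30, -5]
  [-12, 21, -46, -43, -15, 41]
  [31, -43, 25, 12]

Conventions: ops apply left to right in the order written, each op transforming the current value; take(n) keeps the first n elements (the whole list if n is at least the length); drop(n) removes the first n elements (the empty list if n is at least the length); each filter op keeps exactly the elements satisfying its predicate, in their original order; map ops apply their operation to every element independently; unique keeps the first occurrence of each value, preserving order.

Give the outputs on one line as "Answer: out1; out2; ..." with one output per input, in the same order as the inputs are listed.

[-2, -2, 42]; [7, 44, 45]; [3, 10, 38]; [-4, 29, 49]; [20, 33, 39]

Execution, op by op:
  [-10, 34, -10] -> [34, -10, -10] -> [42, -2, -2] -> [42, -2, -2] -> [-2, -2, 42]
  [-50, -1, -7, 37, -28, 36] -> [37, 36, -1, -7, -28, -50] -> [45, 44, 7, 1, -20, -42] -> [45, 44, 7] -> [7, 44, 45]
  [2, 30, -49, -8, -30, -5] -> [30, 2, -5, -8, -30, -49] -> [38, 10, 3, 0, -22, -41] -> [38, 10, 3] -> [3, 10, 38]
  [-12, 21, -46, -43, -15, 41] -> [41, 21, -12, -15, -43, -46] -> [49, 29, -4, -7, -35, -38] -> [49, 29, -4] -> [-4, 29, 49]
  [31, -43, 25, 12] -> [31, 25, 12, -43] -> [39, 33, 20, -35] -> [39, 33, 20] -> [20, 33, 39]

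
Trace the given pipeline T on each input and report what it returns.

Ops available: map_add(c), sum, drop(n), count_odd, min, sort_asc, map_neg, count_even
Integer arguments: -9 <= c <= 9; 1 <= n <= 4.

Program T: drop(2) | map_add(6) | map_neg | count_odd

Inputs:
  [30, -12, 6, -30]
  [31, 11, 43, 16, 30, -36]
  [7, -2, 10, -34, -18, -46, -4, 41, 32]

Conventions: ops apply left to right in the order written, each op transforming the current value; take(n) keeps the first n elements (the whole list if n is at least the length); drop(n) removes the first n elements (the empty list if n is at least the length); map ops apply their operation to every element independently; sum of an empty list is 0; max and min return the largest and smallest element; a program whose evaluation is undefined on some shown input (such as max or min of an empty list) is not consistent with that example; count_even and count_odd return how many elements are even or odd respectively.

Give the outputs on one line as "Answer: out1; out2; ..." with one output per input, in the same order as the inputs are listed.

Execution, op by op:
  [30, -12, 6, -30] -> [6, -30] -> [12, -24] -> [-12, 24] -> 0
  [31, 11, 43, 16, 30, -36] -> [43, 16, 30, -36] -> [49, 22, 36, -30] -> [-49, -22, -36, 30] -> 1
  [7, -2, 10, -34, -18, -46, -4, 41, 32] -> [10, -34, -18, -46, -4, 41, 32] -> [16, -28, -12, -40, 2, 47, 38] -> [-16, 28, 12, 40, -2, -47, -38] -> 1

0; 1; 1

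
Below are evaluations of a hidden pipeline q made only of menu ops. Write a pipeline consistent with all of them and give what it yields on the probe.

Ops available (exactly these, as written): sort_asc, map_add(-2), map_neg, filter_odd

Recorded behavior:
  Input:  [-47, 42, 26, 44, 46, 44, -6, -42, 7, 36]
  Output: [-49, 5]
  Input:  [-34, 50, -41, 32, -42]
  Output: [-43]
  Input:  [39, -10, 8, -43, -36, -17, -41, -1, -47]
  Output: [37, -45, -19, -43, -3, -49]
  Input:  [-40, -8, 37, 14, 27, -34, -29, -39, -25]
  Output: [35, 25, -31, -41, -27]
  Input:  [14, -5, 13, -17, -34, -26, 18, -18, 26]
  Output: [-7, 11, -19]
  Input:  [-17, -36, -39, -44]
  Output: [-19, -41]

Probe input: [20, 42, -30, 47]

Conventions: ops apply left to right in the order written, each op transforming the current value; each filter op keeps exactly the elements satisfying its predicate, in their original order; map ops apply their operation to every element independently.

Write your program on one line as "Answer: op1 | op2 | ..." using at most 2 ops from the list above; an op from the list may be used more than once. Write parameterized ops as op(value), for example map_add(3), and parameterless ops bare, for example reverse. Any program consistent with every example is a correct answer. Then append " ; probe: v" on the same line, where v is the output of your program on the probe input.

map_add(-2) | filter_odd ; probe: [45]

Check, running the answer program on each example:
  [-47, 42, 26, 44, 46, 44, -6, -42, 7, 36] -> [-49, 40, 24, 42, 44, 42, -8, -44, 5, 34] -> [-49, 5]
  [-34, 50, -41, 32, -42] -> [-36, 48, -43, 30, -44] -> [-43]
  [39, -10, 8, -43, -36, -17, -41, -1, -47] -> [37, -12, 6, -45, -38, -19, -43, -3, -49] -> [37, -45, -19, -43, -3, -49]
  [-40, -8, 37, 14, 27, -34, -29, -39, -25] -> [-42, -10, 35, 12, 25, -36, -31, -41, -27] -> [35, 25, -31, -41, -27]
  [14, -5, 13, -17, -34, -26, 18, -18, 26] -> [12, -7, 11, -19, -36, -28, 16, -20, 24] -> [-7, 11, -19]
  [-17, -36, -39, -44] -> [-19, -38, -41, -46] -> [-19, -41]
  probe: [20, 42, -30, 47] -> [18, 40, -32, 45] -> [45]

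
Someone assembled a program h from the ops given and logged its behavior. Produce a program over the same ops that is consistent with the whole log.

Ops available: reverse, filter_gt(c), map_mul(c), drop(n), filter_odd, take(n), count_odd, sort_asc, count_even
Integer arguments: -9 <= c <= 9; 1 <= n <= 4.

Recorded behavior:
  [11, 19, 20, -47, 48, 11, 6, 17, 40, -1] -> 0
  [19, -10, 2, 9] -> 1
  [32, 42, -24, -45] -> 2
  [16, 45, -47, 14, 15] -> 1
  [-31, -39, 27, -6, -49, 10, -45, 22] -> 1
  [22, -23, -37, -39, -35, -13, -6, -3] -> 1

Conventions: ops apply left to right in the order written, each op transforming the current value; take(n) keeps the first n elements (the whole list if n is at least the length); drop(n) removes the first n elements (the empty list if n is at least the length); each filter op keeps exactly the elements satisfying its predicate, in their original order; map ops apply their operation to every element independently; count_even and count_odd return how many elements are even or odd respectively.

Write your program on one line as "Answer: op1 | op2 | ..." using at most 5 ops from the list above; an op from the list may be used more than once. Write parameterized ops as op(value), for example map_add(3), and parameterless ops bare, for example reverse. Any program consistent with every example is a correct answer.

take(4) | filter_gt(-7) | take(2) | count_even

Check, running the answer program on each example:
  [11, 19, 20, -47, 48, 11, 6, 17, 40, -1] -> [11, 19, 20, -47] -> [11, 19, 20] -> [11, 19] -> 0
  [19, -10, 2, 9] -> [19, -10, 2, 9] -> [19, 2, 9] -> [19, 2] -> 1
  [32, 42, -24, -45] -> [32, 42, -24, -45] -> [32, 42] -> [32, 42] -> 2
  [16, 45, -47, 14, 15] -> [16, 45, -47, 14] -> [16, 45, 14] -> [16, 45] -> 1
  [-31, -39, 27, -6, -49, 10, -45, 22] -> [-31, -39, 27, -6] -> [27, -6] -> [27, -6] -> 1
  [22, -23, -37, -39, -35, -13, -6, -3] -> [22, -23, -37, -39] -> [22] -> [22] -> 1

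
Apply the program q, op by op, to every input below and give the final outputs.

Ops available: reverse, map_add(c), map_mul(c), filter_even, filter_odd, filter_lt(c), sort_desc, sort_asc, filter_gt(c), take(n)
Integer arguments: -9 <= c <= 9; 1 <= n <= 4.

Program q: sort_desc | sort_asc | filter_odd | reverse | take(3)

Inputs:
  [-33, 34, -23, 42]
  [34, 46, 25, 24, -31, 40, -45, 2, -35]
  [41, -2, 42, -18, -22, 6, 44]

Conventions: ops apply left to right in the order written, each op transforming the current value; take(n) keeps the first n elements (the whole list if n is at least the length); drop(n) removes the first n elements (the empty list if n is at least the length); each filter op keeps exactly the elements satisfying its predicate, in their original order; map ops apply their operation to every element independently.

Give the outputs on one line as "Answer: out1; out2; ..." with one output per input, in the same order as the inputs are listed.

Execution, op by op:
  [-33, 34, -23, 42] -> [42, 34, -23, -33] -> [-33, -23, 34, 42] -> [-33, -23] -> [-23, -33] -> [-23, -33]
  [34, 46, 25, 24, -31, 40, -45, 2, -35] -> [46, 40, 34, 25, 24, 2, -31, -35, -45] -> [-45, -35, -31, 2, 24, 25, 34, 40, 46] -> [-45, -35, -31, 25] -> [25, -31, -35, -45] -> [25, -31, -35]
  [41, -2, 42, -18, -22, 6, 44] -> [44, 42, 41, 6, -2, -18, -22] -> [-22, -18, -2, 6, 41, 42, 44] -> [41] -> [41] -> [41]

[-23, -33]; [25, -31, -35]; [41]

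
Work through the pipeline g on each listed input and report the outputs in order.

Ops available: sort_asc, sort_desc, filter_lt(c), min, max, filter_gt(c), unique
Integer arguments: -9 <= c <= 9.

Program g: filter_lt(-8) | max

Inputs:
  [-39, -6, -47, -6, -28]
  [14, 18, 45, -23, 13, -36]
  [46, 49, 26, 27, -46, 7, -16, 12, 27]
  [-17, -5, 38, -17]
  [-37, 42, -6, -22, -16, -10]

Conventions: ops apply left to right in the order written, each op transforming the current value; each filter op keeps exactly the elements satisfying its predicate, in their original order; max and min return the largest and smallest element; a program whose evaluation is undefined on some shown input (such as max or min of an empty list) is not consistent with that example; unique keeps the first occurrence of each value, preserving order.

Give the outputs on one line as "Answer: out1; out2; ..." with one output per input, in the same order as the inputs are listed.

Execution, op by op:
  [-39, -6, -47, -6, -28] -> [-39, -47, -28] -> -28
  [14, 18, 45, -23, 13, -36] -> [-23, -36] -> -23
  [46, 49, 26, 27, -46, 7, -16, 12, 27] -> [-46, -16] -> -16
  [-17, -5, 38, -17] -> [-17, -17] -> -17
  [-37, 42, -6, -22, -16, -10] -> [-37, -22, -16, -10] -> -10

-28; -23; -16; -17; -10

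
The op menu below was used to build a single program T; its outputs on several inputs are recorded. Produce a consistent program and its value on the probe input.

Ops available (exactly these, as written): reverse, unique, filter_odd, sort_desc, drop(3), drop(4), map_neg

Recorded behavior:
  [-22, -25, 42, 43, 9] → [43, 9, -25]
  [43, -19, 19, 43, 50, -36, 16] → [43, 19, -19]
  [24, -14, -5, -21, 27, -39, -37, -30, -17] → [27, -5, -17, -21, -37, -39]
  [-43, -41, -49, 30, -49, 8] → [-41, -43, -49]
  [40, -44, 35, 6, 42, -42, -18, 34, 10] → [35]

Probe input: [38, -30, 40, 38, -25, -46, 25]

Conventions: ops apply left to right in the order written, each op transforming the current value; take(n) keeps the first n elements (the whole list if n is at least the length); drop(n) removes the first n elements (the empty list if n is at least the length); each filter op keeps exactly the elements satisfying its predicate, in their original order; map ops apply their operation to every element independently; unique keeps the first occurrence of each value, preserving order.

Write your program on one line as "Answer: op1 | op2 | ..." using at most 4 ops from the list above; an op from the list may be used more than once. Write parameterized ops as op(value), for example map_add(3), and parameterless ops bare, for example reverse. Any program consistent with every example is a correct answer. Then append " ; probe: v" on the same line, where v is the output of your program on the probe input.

sort_desc | unique | filter_odd ; probe: [25, -25]

Check, running the answer program on each example:
  [-22, -25, 42, 43, 9] -> [43, 42, 9, -22, -25] -> [43, 42, 9, -22, -25] -> [43, 9, -25]
  [43, -19, 19, 43, 50, -36, 16] -> [50, 43, 43, 19, 16, -19, -36] -> [50, 43, 19, 16, -19, -36] -> [43, 19, -19]
  [24, -14, -5, -21, 27, -39, -37, -30, -17] -> [27, 24, -5, -14, -17, -21, -30, -37, -39] -> [27, 24, -5, -14, -17, -21, -30, -37, -39] -> [27, -5, -17, -21, -37, -39]
  [-43, -41, -49, 30, -49, 8] -> [30, 8, -41, -43, -49, -49] -> [30, 8, -41, -43, -49] -> [-41, -43, -49]
  [40, -44, 35, 6, 42, -42, -18, 34, 10] -> [42, 40, 35, 34, 10, 6, -18, -42, -44] -> [42, 40, 35, 34, 10, 6, -18, -42, -44] -> [35]
  probe: [38, -30, 40, 38, -25, -46, 25] -> [40, 38, 38, 25, -25, -30, -46] -> [40, 38, 25, -25, -30, -46] -> [25, -25]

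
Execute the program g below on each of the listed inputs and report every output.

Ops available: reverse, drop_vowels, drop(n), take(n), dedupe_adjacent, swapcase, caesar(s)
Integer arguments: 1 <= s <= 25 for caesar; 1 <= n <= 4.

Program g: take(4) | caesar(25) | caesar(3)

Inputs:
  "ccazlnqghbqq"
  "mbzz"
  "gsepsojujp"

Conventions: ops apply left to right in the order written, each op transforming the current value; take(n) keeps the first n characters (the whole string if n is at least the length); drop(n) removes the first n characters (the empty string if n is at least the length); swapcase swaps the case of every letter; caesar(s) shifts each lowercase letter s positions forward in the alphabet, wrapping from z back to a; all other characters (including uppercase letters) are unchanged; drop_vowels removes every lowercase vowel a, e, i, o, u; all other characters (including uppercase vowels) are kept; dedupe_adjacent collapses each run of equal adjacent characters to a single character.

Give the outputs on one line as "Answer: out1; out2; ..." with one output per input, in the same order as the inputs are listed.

"eecb"; "odbb"; "iugr"

Execution, op by op:
  "ccazlnqghbqq" -> "ccaz" -> "bbzy" -> "eecb"
  "mbzz" -> "mbzz" -> "layy" -> "odbb"
  "gsepsojujp" -> "gsep" -> "frdo" -> "iugr"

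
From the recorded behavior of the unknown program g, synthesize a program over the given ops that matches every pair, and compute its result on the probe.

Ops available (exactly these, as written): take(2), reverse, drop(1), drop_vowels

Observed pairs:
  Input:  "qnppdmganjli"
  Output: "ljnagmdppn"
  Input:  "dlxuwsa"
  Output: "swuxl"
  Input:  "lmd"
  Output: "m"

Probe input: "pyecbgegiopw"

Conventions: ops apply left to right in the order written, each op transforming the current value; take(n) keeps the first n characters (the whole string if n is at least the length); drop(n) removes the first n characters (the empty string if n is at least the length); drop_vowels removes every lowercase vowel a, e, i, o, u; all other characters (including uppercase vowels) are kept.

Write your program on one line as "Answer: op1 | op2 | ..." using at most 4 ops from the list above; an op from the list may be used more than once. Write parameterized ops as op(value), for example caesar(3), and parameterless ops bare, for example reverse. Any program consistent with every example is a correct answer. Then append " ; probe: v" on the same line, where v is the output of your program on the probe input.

drop(1) | reverse | drop(1) ; probe: "poigegbcey"

Check, running the answer program on each example:
  "qnppdmganjli" -> "nppdmganjli" -> "iljnagmdppn" -> "ljnagmdppn"
  "dlxuwsa" -> "lxuwsa" -> "aswuxl" -> "swuxl"
  "lmd" -> "md" -> "dm" -> "m"
  probe: "pyecbgegiopw" -> "yecbgegiopw" -> "wpoigegbcey" -> "poigegbcey"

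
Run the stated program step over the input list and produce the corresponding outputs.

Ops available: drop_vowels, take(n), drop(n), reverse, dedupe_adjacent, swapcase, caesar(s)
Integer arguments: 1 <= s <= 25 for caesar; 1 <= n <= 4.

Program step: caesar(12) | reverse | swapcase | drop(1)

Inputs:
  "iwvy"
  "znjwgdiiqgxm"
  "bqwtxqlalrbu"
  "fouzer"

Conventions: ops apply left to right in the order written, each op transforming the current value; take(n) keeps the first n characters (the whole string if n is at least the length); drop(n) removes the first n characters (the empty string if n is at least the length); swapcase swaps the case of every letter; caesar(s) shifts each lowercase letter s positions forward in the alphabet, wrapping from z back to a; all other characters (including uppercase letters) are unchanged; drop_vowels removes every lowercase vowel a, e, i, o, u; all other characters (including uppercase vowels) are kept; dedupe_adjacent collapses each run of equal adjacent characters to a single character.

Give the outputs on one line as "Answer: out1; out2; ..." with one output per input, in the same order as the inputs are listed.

"HIU"; "JSCUUPSIVZL"; "NDXMXCJFICN"; "QLGAR"

Execution, op by op:
  "iwvy" -> "uihk" -> "khiu" -> "KHIU" -> "HIU"
  "znjwgdiiqgxm" -> "lzvispuucsjy" -> "yjscuupsivzl" -> "YJSCUUPSIVZL" -> "JSCUUPSIVZL"
  "bqwtxqlalrbu" -> "ncifjcxmxdng" -> "gndxmxcjficn" -> "GNDXMXCJFICN" -> "NDXMXCJFICN"
  "fouzer" -> "raglqd" -> "dqlgar" -> "DQLGAR" -> "QLGAR"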